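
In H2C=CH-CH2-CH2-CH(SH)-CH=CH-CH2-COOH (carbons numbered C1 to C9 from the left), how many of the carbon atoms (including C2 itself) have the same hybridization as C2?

C2 is sp2 (one π bond).
C1: sp2 ✓
C2: sp2 ✓
C3: sp3
C4: sp3
C5: sp3
C6: sp2 ✓
C7: sp2 ✓
C8: sp3
C9: sp2 ✓
5 carbons are sp2.

5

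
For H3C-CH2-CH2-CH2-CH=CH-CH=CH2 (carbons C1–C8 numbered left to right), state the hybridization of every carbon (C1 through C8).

C1 sp3, C2 sp3, C3 sp3, C4 sp3, C5 sp2, C6 sp2, C7 sp2, C8 sp2

C1 — 4 σ bonds. Steric number 4, so sp3.
C2: 4 σ bonds — 4 electron domains, sp3.
C3 — 4 σ bonds. Steric number 4, so sp3.
C4 (4 σ bonds) has steric number 4: sp3.
C5 is sp2: 3 σ bonds, plus one π bond, 3 electron-density regions.
C6 has 3 σ bonds, plus one π bond: steric number 3 → sp2.
C7: 3 σ bonds, plus one π bond — 3 electron domains, sp2.
C8: 3 σ bonds, plus one π bond; 3 regions of electron density → sp2.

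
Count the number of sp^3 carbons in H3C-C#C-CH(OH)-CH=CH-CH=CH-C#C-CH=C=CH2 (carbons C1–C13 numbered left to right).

2

C1: sp3 ✓
C2: sp
C3: sp
C4: sp3 ✓
C5: sp2
C6: sp2
C7: sp2
C8: sp2
C9: sp
C10: sp
C11: sp2
C12: sp
C13: sp2
C1, C4 → 2 sp3 carbons.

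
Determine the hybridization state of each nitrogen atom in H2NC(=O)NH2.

Both N lone pairs are conjugated with the C=O; planar sp2.

sp2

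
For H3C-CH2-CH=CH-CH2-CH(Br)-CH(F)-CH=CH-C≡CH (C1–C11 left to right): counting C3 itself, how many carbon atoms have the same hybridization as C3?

4

C3 is sp2 (one π bond).
C1: sp3
C2: sp3
C3: sp2 ✓
C4: sp2 ✓
C5: sp3
C6: sp3
C7: sp3
C8: sp2 ✓
C9: sp2 ✓
C10: sp
C11: sp
4 carbons are sp2.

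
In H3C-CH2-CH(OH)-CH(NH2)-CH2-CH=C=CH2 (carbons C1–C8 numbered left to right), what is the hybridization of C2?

sp^3

C2 is sp3: 4 σ bonds, 4 electron-density regions.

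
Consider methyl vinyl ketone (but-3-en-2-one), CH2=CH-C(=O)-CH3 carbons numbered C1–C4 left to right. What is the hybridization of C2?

C2 (3 σ bonds, plus one π bond) has steric number 3: sp2.

sp2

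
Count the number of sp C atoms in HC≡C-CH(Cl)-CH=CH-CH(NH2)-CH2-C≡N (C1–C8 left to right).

C1: sp ✓
C2: sp ✓
C3: sp3
C4: sp2
C5: sp2
C6: sp3
C7: sp3
C8: sp ✓
C1, C2, C8 → 3 sp carbons.

3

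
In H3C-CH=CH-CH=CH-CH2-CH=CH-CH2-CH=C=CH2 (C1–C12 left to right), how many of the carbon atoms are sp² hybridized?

C1: sp3
C2: sp2 ✓
C3: sp2 ✓
C4: sp2 ✓
C5: sp2 ✓
C6: sp3
C7: sp2 ✓
C8: sp2 ✓
C9: sp3
C10: sp2 ✓
C11: sp
C12: sp2 ✓
C2, C3, C4, C5, C7, C8, C10, C12 → 8 sp2 carbons.

8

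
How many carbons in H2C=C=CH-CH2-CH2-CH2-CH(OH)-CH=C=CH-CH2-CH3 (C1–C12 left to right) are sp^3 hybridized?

6

C1: sp2
C2: sp
C3: sp2
C4: sp3 ✓
C5: sp3 ✓
C6: sp3 ✓
C7: sp3 ✓
C8: sp2
C9: sp
C10: sp2
C11: sp3 ✓
C12: sp3 ✓
C4, C5, C6, C7, C11, C12 → 6 sp3 carbons.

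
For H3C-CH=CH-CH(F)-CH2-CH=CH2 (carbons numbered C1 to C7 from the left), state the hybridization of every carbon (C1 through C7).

C1 has 4 σ bonds: steric number 4 → sp3.
C2: 3 σ bonds, plus one π bond — 3 electron domains, sp2.
C3: 3 σ bonds, plus one π bond; 3 regions of electron density → sp2.
C4: 4 σ bonds; 4 regions of electron density → sp3.
C5 carries 4 σ bonds, giving a steric number of 4, so it is sp3.
C6: 3 σ bonds, plus one π bond — 3 electron domains, sp2.
C7 is sp2: 3 σ bonds, plus one π bond, 3 electron-density regions.

C1 sp3, C2 sp2, C3 sp2, C4 sp3, C5 sp3, C6 sp2, C7 sp2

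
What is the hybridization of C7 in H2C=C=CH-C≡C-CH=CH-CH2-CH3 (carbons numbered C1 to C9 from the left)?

C7 — 3 σ bonds, plus one π bond. Steric number 3, so sp2.

sp²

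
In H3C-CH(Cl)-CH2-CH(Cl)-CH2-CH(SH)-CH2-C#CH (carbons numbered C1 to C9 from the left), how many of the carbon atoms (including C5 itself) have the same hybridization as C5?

C5 is sp3 (only σ bonds).
C1: sp3 ✓
C2: sp3 ✓
C3: sp3 ✓
C4: sp3 ✓
C5: sp3 ✓
C6: sp3 ✓
C7: sp3 ✓
C8: sp
C9: sp
7 carbons are sp3.

7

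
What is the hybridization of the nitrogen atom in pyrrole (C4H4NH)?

sp^2

N has three σ bonds; its lone pair occupies the p orbital and is part of the aromatic π system, so N is sp2 (not the sp3 a naive steric count of 4 would give).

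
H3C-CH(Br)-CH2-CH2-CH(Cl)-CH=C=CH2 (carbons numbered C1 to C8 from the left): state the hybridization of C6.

sp2

C6 is sp2: 3 σ bonds, plus one π bond, 3 electron-density regions.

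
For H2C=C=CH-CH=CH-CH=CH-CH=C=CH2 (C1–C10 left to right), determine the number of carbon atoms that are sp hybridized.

2

C1: sp2
C2: sp ✓
C3: sp2
C4: sp2
C5: sp2
C6: sp2
C7: sp2
C8: sp2
C9: sp ✓
C10: sp2
C2, C9 → 2 sp carbons.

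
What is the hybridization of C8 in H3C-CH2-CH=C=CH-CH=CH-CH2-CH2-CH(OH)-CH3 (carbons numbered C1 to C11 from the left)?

C8 — 4 σ bonds. Steric number 4, so sp3.

sp^3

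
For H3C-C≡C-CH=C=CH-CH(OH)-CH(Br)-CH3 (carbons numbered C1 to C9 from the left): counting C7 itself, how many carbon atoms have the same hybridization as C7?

C7 is sp3 (only σ bonds).
C1: sp3 ✓
C2: sp
C3: sp
C4: sp2
C5: sp
C6: sp2
C7: sp3 ✓
C8: sp3 ✓
C9: sp3 ✓
4 carbons are sp3.

4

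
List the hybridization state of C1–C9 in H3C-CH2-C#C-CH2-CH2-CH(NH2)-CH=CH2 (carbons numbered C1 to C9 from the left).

C1: 4 σ bonds; 4 regions of electron density → sp3.
C2 is sp3: 4 σ bonds, 4 electron-density regions.
C3 (2 σ bonds, plus two π bonds) has steric number 2: sp.
C4 — 2 σ bonds, plus two π bonds. Steric number 2, so sp.
C5 is sp3: 4 σ bonds, 4 electron-density regions.
C6 has 4 σ bonds: steric number 4 → sp3.
C7 — 4 σ bonds. Steric number 4, so sp3.
C8 is sp2: 3 σ bonds, plus one π bond, 3 electron-density regions.
C9 is sp2: 3 σ bonds, plus one π bond, 3 electron-density regions.

C1 sp3, C2 sp3, C3 sp, C4 sp, C5 sp3, C6 sp3, C7 sp3, C8 sp2, C9 sp2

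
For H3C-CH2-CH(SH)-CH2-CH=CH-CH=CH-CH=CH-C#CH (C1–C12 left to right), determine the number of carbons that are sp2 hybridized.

C1: sp3
C2: sp3
C3: sp3
C4: sp3
C5: sp2 ✓
C6: sp2 ✓
C7: sp2 ✓
C8: sp2 ✓
C9: sp2 ✓
C10: sp2 ✓
C11: sp
C12: sp
C5, C6, C7, C8, C9, C10 → 6 sp2 carbons.

6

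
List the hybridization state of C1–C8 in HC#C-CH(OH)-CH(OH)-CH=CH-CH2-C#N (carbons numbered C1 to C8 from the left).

C1 sp, C2 sp, C3 sp3, C4 sp3, C5 sp2, C6 sp2, C7 sp3, C8 sp

C1 (2 σ bonds, plus two π bonds) has steric number 2: sp.
C2: 2 σ bonds, plus two π bonds — 2 electron domains, sp.
C3 has 4 σ bonds: steric number 4 → sp3.
C4: 4 σ bonds — 4 electron domains, sp3.
C5 is sp2: 3 σ bonds, plus one π bond, 3 electron-density regions.
C6 has 3 σ bonds, plus one π bond: steric number 3 → sp2.
C7 (4 σ bonds) has steric number 4: sp3.
C8 is sp: 2 σ bonds, plus two π bonds, 2 electron-density regions.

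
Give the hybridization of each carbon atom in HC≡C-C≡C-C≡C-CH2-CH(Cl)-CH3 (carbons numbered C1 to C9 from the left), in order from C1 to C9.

C1 sp, C2 sp, C3 sp, C4 sp, C5 sp, C6 sp, C7 sp3, C8 sp3, C9 sp3

C1: 2 σ bonds, plus two π bonds; 2 regions of electron density → sp.
C2 has 2 σ bonds, plus two π bonds: steric number 2 → sp.
C3 — 2 σ bonds, plus two π bonds. Steric number 2, so sp.
C4 has 2 σ bonds, plus two π bonds: steric number 2 → sp.
C5 — 2 σ bonds, plus two π bonds. Steric number 2, so sp.
C6 (2 σ bonds, plus two π bonds) has steric number 2: sp.
C7 has 4 σ bonds: steric number 4 → sp3.
C8: 4 σ bonds; 4 regions of electron density → sp3.
C9 (4 σ bonds) has steric number 4: sp3.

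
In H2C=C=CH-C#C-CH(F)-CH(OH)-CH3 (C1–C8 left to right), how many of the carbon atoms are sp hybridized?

3

C1: sp2
C2: sp ✓
C3: sp2
C4: sp ✓
C5: sp ✓
C6: sp3
C7: sp3
C8: sp3
C2, C4, C5 → 3 sp carbons.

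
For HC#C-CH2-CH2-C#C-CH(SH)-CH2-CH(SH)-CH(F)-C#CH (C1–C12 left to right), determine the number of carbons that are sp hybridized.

C1: sp ✓
C2: sp ✓
C3: sp3
C4: sp3
C5: sp ✓
C6: sp ✓
C7: sp3
C8: sp3
C9: sp3
C10: sp3
C11: sp ✓
C12: sp ✓
C1, C2, C5, C6, C11, C12 → 6 sp carbons.

6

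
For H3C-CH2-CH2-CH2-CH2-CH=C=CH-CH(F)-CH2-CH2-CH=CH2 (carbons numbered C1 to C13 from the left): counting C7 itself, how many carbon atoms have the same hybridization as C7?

C7 is sp (two π bonds).
C1: sp3
C2: sp3
C3: sp3
C4: sp3
C5: sp3
C6: sp2
C7: sp ✓
C8: sp2
C9: sp3
C10: sp3
C11: sp3
C12: sp2
C13: sp2
1 carbon is sp.

1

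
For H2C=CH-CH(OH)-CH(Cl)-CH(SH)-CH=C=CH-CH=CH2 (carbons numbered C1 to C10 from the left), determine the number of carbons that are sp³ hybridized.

C1: sp2
C2: sp2
C3: sp3 ✓
C4: sp3 ✓
C5: sp3 ✓
C6: sp2
C7: sp
C8: sp2
C9: sp2
C10: sp2
C3, C4, C5 → 3 sp3 carbons.

3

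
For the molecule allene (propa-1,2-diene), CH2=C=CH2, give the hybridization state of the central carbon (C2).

Two σ bonds and two π bonds (one to each neighbour) → sp.

sp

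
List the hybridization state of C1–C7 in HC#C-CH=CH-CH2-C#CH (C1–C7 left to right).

C1 sp, C2 sp, C3 sp2, C4 sp2, C5 sp3, C6 sp, C7 sp

C1: 2 σ bonds, plus two π bonds; 2 regions of electron density → sp.
C2 (2 σ bonds, plus two π bonds) has steric number 2: sp.
C3: 3 σ bonds, plus one π bond; 3 regions of electron density → sp2.
C4: 3 σ bonds, plus one π bond; 3 regions of electron density → sp2.
C5 has 4 σ bonds: steric number 4 → sp3.
C6 — 2 σ bonds, plus two π bonds. Steric number 2, so sp.
C7: 2 σ bonds, plus two π bonds — 2 electron domains, sp.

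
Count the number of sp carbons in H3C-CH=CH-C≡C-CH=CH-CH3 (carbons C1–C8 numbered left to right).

C1: sp3
C2: sp2
C3: sp2
C4: sp ✓
C5: sp ✓
C6: sp2
C7: sp2
C8: sp3
C4, C5 → 2 sp carbons.

2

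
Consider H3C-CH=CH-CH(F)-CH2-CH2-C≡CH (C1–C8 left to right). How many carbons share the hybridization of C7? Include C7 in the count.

C7 is sp (two π bonds).
C1: sp3
C2: sp2
C3: sp2
C4: sp3
C5: sp3
C6: sp3
C7: sp ✓
C8: sp ✓
2 carbons are sp.

2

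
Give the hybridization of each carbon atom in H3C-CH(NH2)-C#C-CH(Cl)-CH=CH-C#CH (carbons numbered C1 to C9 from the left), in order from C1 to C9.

C1 sp3, C2 sp3, C3 sp, C4 sp, C5 sp3, C6 sp2, C7 sp2, C8 sp, C9 sp

C1 carries 4 σ bonds, giving a steric number of 4, so it is sp3.
C2 — 4 σ bonds. Steric number 4, so sp3.
C3: 2 σ bonds, plus two π bonds — 2 electron domains, sp.
C4: 2 σ bonds, plus two π bonds; 2 regions of electron density → sp.
C5: 4 σ bonds — 4 electron domains, sp3.
C6 carries 3 σ bonds, plus one π bond, giving a steric number of 3, so it is sp2.
C7: 3 σ bonds, plus one π bond; 3 regions of electron density → sp2.
C8 — 2 σ bonds, plus two π bonds. Steric number 2, so sp.
C9 — 2 σ bonds, plus two π bonds. Steric number 2, so sp.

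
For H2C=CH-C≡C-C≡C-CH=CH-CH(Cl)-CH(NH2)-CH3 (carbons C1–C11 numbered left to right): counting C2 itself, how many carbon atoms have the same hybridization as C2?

4

C2 is sp2 (one π bond).
C1: sp2 ✓
C2: sp2 ✓
C3: sp
C4: sp
C5: sp
C6: sp
C7: sp2 ✓
C8: sp2 ✓
C9: sp3
C10: sp3
C11: sp3
4 carbons are sp2.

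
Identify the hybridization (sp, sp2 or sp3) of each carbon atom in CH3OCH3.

sp3

Each carbon atom: 4 σ bonds; 4 regions of electron density → sp3.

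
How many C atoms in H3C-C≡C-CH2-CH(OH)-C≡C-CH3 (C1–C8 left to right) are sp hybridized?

C1: sp3
C2: sp ✓
C3: sp ✓
C4: sp3
C5: sp3
C6: sp ✓
C7: sp ✓
C8: sp3
C2, C3, C6, C7 → 4 sp carbons.

4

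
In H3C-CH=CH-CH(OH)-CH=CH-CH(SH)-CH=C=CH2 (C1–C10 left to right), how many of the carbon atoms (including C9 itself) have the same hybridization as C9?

1

C9 is sp (two π bonds).
C1: sp3
C2: sp2
C3: sp2
C4: sp3
C5: sp2
C6: sp2
C7: sp3
C8: sp2
C9: sp ✓
C10: sp2
1 carbon is sp.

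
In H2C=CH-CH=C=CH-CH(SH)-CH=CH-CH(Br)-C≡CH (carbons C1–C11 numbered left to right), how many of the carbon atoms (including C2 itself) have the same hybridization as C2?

6

C2 is sp2 (one π bond).
C1: sp2 ✓
C2: sp2 ✓
C3: sp2 ✓
C4: sp
C5: sp2 ✓
C6: sp3
C7: sp2 ✓
C8: sp2 ✓
C9: sp3
C10: sp
C11: sp
6 carbons are sp2.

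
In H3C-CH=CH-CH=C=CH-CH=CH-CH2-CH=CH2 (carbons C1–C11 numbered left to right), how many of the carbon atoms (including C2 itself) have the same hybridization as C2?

8

C2 is sp2 (one π bond).
C1: sp3
C2: sp2 ✓
C3: sp2 ✓
C4: sp2 ✓
C5: sp
C6: sp2 ✓
C7: sp2 ✓
C8: sp2 ✓
C9: sp3
C10: sp2 ✓
C11: sp2 ✓
8 carbons are sp2.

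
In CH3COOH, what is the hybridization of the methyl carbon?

The methyl carbon: 4 σ bonds; 4 regions of electron density → sp3.

sp3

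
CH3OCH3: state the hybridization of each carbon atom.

Each carbon atom: 4 σ bonds; 4 regions of electron density → sp3.

sp^3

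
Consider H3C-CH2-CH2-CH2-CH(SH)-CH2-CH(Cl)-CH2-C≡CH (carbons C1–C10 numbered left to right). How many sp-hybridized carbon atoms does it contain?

C1: sp3
C2: sp3
C3: sp3
C4: sp3
C5: sp3
C6: sp3
C7: sp3
C8: sp3
C9: sp ✓
C10: sp ✓
C9, C10 → 2 sp carbons.

2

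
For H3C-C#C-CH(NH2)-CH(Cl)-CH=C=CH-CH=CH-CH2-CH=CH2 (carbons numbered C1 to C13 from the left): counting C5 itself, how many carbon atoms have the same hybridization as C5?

C5 is sp3 (only σ bonds).
C1: sp3 ✓
C2: sp
C3: sp
C4: sp3 ✓
C5: sp3 ✓
C6: sp2
C7: sp
C8: sp2
C9: sp2
C10: sp2
C11: sp3 ✓
C12: sp2
C13: sp2
4 carbons are sp3.

4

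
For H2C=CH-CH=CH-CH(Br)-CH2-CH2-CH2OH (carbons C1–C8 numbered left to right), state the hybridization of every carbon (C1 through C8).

C1 sp2, C2 sp2, C3 sp2, C4 sp2, C5 sp3, C6 sp3, C7 sp3, C8 sp3

C1 — 3 σ bonds, plus one π bond. Steric number 3, so sp2.
C2 carries 3 σ bonds, plus one π bond, giving a steric number of 3, so it is sp2.
C3 is sp2: 3 σ bonds, plus one π bond, 3 electron-density regions.
C4: 3 σ bonds, plus one π bond — 3 electron domains, sp2.
C5 carries 4 σ bonds, giving a steric number of 4, so it is sp3.
C6 has 4 σ bonds: steric number 4 → sp3.
C7 is sp3: 4 σ bonds, 4 electron-density regions.
C8 — 4 σ bonds. Steric number 4, so sp3.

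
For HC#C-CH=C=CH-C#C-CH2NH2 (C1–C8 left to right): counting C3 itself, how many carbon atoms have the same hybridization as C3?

2

C3 is sp2 (one π bond).
C1: sp
C2: sp
C3: sp2 ✓
C4: sp
C5: sp2 ✓
C6: sp
C7: sp
C8: sp3
2 carbons are sp2.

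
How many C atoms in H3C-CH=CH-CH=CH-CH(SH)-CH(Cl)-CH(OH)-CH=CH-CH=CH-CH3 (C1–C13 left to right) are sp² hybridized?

8

C1: sp3
C2: sp2 ✓
C3: sp2 ✓
C4: sp2 ✓
C5: sp2 ✓
C6: sp3
C7: sp3
C8: sp3
C9: sp2 ✓
C10: sp2 ✓
C11: sp2 ✓
C12: sp2 ✓
C13: sp3
C2, C3, C4, C5, C9, C10, C11, C12 → 8 sp2 carbons.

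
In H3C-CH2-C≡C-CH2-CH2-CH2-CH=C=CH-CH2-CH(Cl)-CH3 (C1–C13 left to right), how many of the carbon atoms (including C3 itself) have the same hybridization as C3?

3

C3 is sp (two π bonds).
C1: sp3
C2: sp3
C3: sp ✓
C4: sp ✓
C5: sp3
C6: sp3
C7: sp3
C8: sp2
C9: sp ✓
C10: sp2
C11: sp3
C12: sp3
C13: sp3
3 carbons are sp.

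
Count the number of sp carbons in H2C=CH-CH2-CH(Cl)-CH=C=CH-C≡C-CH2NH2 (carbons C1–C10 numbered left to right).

C1: sp2
C2: sp2
C3: sp3
C4: sp3
C5: sp2
C6: sp ✓
C7: sp2
C8: sp ✓
C9: sp ✓
C10: sp3
C6, C8, C9 → 3 sp carbons.

3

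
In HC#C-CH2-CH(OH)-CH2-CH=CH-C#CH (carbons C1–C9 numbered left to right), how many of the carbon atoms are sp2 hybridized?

C1: sp
C2: sp
C3: sp3
C4: sp3
C5: sp3
C6: sp2 ✓
C7: sp2 ✓
C8: sp
C9: sp
C6, C7 → 2 sp2 carbons.

2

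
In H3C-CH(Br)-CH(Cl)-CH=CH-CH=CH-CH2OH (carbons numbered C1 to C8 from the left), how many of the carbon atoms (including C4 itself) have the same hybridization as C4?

4

C4 is sp2 (one π bond).
C1: sp3
C2: sp3
C3: sp3
C4: sp2 ✓
C5: sp2 ✓
C6: sp2 ✓
C7: sp2 ✓
C8: sp3
4 carbons are sp2.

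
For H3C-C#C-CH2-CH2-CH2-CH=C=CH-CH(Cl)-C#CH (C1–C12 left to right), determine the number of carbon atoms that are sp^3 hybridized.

5

C1: sp3 ✓
C2: sp
C3: sp
C4: sp3 ✓
C5: sp3 ✓
C6: sp3 ✓
C7: sp2
C8: sp
C9: sp2
C10: sp3 ✓
C11: sp
C12: sp
C1, C4, C5, C6, C10 → 5 sp3 carbons.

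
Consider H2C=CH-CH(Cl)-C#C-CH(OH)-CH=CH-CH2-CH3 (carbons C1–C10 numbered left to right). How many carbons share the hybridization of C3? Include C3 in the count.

C3 is sp3 (only σ bonds).
C1: sp2
C2: sp2
C3: sp3 ✓
C4: sp
C5: sp
C6: sp3 ✓
C7: sp2
C8: sp2
C9: sp3 ✓
C10: sp3 ✓
4 carbons are sp3.

4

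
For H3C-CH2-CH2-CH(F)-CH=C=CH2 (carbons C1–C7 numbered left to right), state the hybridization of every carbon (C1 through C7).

C1 has 4 σ bonds: steric number 4 → sp3.
C2 is sp3: 4 σ bonds, 4 electron-density regions.
C3: 4 σ bonds — 4 electron domains, sp3.
C4: 4 σ bonds — 4 electron domains, sp3.
C5 (3 σ bonds, plus one π bond) has steric number 3: sp2.
C6 has 2 σ bonds, plus two π bonds: steric number 2 → sp.
C7: 3 σ bonds, plus one π bond; 3 regions of electron density → sp2.

C1 sp3, C2 sp3, C3 sp3, C4 sp3, C5 sp2, C6 sp, C7 sp2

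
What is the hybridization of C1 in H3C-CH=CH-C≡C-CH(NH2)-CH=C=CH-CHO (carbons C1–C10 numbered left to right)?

C1 carries 4 σ bonds, giving a steric number of 4, so it is sp3.

sp^3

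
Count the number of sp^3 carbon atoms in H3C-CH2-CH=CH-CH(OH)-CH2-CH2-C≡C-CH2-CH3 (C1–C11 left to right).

7

C1: sp3 ✓
C2: sp3 ✓
C3: sp2
C4: sp2
C5: sp3 ✓
C6: sp3 ✓
C7: sp3 ✓
C8: sp
C9: sp
C10: sp3 ✓
C11: sp3 ✓
C1, C2, C5, C6, C7, C10, C11 → 7 sp3 carbons.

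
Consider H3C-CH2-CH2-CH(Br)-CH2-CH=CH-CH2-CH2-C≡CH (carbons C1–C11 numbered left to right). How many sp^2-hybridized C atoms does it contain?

2

C1: sp3
C2: sp3
C3: sp3
C4: sp3
C5: sp3
C6: sp2 ✓
C7: sp2 ✓
C8: sp3
C9: sp3
C10: sp
C11: sp
C6, C7 → 2 sp2 carbons.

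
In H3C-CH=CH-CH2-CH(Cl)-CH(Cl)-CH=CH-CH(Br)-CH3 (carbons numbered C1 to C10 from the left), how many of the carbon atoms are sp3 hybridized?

6

C1: sp3 ✓
C2: sp2
C3: sp2
C4: sp3 ✓
C5: sp3 ✓
C6: sp3 ✓
C7: sp2
C8: sp2
C9: sp3 ✓
C10: sp3 ✓
C1, C4, C5, C6, C9, C10 → 6 sp3 carbons.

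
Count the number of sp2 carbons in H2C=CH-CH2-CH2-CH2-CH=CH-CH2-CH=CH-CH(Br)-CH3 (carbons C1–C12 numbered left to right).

6

C1: sp2 ✓
C2: sp2 ✓
C3: sp3
C4: sp3
C5: sp3
C6: sp2 ✓
C7: sp2 ✓
C8: sp3
C9: sp2 ✓
C10: sp2 ✓
C11: sp3
C12: sp3
C1, C2, C6, C7, C9, C10 → 6 sp2 carbons.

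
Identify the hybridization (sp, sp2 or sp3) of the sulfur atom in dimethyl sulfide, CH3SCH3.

The sulfur atom (2 σ bonds and 2 lone pairs) has steric number 4: sp3.

sp3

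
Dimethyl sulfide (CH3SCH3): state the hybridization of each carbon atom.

sp³

Each carbon atom: 4 σ bonds — 4 electron domains, sp3.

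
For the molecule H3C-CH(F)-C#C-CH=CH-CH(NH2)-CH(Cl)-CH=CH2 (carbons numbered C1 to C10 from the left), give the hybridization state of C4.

sp

C4 carries 2 σ bonds, plus two π bonds, giving a steric number of 2, so it is sp.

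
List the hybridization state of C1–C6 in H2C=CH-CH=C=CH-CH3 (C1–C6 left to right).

C1 sp2, C2 sp2, C3 sp2, C4 sp, C5 sp2, C6 sp3

C1 is sp2: 3 σ bonds, plus one π bond, 3 electron-density regions.
C2 (3 σ bonds, plus one π bond) has steric number 3: sp2.
C3: 3 σ bonds, plus one π bond; 3 regions of electron density → sp2.
C4 — 2 σ bonds, plus two π bonds. Steric number 2, so sp.
C5 is sp2: 3 σ bonds, plus one π bond, 3 electron-density regions.
C6 carries 4 σ bonds, giving a steric number of 4, so it is sp3.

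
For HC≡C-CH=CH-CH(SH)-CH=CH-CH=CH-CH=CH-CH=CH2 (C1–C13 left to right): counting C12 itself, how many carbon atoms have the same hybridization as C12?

C12 is sp2 (one π bond).
C1: sp
C2: sp
C3: sp2 ✓
C4: sp2 ✓
C5: sp3
C6: sp2 ✓
C7: sp2 ✓
C8: sp2 ✓
C9: sp2 ✓
C10: sp2 ✓
C11: sp2 ✓
C12: sp2 ✓
C13: sp2 ✓
10 carbons are sp2.

10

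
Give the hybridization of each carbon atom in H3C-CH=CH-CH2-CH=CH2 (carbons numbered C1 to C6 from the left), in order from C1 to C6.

C1 sp3, C2 sp2, C3 sp2, C4 sp3, C5 sp2, C6 sp2

C1 is sp3: 4 σ bonds, 4 electron-density regions.
C2 carries 3 σ bonds, plus one π bond, giving a steric number of 3, so it is sp2.
C3 has 3 σ bonds, plus one π bond: steric number 3 → sp2.
C4: 4 σ bonds; 4 regions of electron density → sp3.
C5: 3 σ bonds, plus one π bond; 3 regions of electron density → sp2.
C6 is sp2: 3 σ bonds, plus one π bond, 3 electron-density regions.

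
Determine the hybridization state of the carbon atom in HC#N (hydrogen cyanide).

The carbon atom carries 2 σ bonds, plus two π bonds, giving a steric number of 2, so it is sp.

sp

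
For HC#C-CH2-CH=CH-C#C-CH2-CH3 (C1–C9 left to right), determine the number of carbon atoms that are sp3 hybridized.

C1: sp
C2: sp
C3: sp3 ✓
C4: sp2
C5: sp2
C6: sp
C7: sp
C8: sp3 ✓
C9: sp3 ✓
C3, C8, C9 → 3 sp3 carbons.

3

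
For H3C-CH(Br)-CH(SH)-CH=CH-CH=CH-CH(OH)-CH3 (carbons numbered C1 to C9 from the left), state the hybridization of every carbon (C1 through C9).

C1 sp3, C2 sp3, C3 sp3, C4 sp2, C5 sp2, C6 sp2, C7 sp2, C8 sp3, C9 sp3

C1 has 4 σ bonds: steric number 4 → sp3.
C2: 4 σ bonds — 4 electron domains, sp3.
C3 carries 4 σ bonds, giving a steric number of 4, so it is sp3.
C4 carries 3 σ bonds, plus one π bond, giving a steric number of 3, so it is sp2.
C5: 3 σ bonds, plus one π bond; 3 regions of electron density → sp2.
C6: 3 σ bonds, plus one π bond — 3 electron domains, sp2.
C7 carries 3 σ bonds, plus one π bond, giving a steric number of 3, so it is sp2.
C8 (4 σ bonds) has steric number 4: sp3.
C9: 4 σ bonds; 4 regions of electron density → sp3.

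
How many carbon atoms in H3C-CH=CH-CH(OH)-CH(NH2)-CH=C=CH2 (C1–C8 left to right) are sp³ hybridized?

C1: sp3 ✓
C2: sp2
C3: sp2
C4: sp3 ✓
C5: sp3 ✓
C6: sp2
C7: sp
C8: sp2
C1, C4, C5 → 3 sp3 carbons.

3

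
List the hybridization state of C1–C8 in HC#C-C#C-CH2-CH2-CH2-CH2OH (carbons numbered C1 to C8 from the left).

C1 sp, C2 sp, C3 sp, C4 sp, C5 sp3, C6 sp3, C7 sp3, C8 sp3

C1 — 2 σ bonds, plus two π bonds. Steric number 2, so sp.
C2 carries 2 σ bonds, plus two π bonds, giving a steric number of 2, so it is sp.
C3 — 2 σ bonds, plus two π bonds. Steric number 2, so sp.
C4 carries 2 σ bonds, plus two π bonds, giving a steric number of 2, so it is sp.
C5 has 4 σ bonds: steric number 4 → sp3.
C6 carries 4 σ bonds, giving a steric number of 4, so it is sp3.
C7 has 4 σ bonds: steric number 4 → sp3.
C8 — 4 σ bonds. Steric number 4, so sp3.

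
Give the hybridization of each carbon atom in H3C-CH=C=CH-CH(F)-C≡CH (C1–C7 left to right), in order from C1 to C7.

C1 sp3, C2 sp2, C3 sp, C4 sp2, C5 sp3, C6 sp, C7 sp

C1: 4 σ bonds — 4 electron domains, sp3.
C2 (3 σ bonds, plus one π bond) has steric number 3: sp2.
C3 — 2 σ bonds, plus two π bonds. Steric number 2, so sp.
C4 is sp2: 3 σ bonds, plus one π bond, 3 electron-density regions.
C5 (4 σ bonds) has steric number 4: sp3.
C6 has 2 σ bonds, plus two π bonds: steric number 2 → sp.
C7 (2 σ bonds, plus two π bonds) has steric number 2: sp.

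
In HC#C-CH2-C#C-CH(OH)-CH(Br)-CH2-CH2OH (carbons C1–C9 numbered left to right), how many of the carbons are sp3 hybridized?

C1: sp
C2: sp
C3: sp3 ✓
C4: sp
C5: sp
C6: sp3 ✓
C7: sp3 ✓
C8: sp3 ✓
C9: sp3 ✓
C3, C6, C7, C8, C9 → 5 sp3 carbons.

5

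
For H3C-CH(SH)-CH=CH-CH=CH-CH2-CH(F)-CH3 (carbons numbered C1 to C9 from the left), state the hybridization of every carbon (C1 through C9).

C1 sp3, C2 sp3, C3 sp2, C4 sp2, C5 sp2, C6 sp2, C7 sp3, C8 sp3, C9 sp3

C1: 4 σ bonds; 4 regions of electron density → sp3.
C2: 4 σ bonds; 4 regions of electron density → sp3.
C3 is sp2: 3 σ bonds, plus one π bond, 3 electron-density regions.
C4 carries 3 σ bonds, plus one π bond, giving a steric number of 3, so it is sp2.
C5: 3 σ bonds, plus one π bond; 3 regions of electron density → sp2.
C6 has 3 σ bonds, plus one π bond: steric number 3 → sp2.
C7: 4 σ bonds; 4 regions of electron density → sp3.
C8: 4 σ bonds; 4 regions of electron density → sp3.
C9: 4 σ bonds — 4 electron domains, sp3.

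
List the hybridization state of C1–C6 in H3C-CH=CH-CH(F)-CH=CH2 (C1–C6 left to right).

C1 sp3, C2 sp2, C3 sp2, C4 sp3, C5 sp2, C6 sp2

C1 — 4 σ bonds. Steric number 4, so sp3.
C2 is sp2: 3 σ bonds, plus one π bond, 3 electron-density regions.
C3 carries 3 σ bonds, plus one π bond, giving a steric number of 3, so it is sp2.
C4 is sp3: 4 σ bonds, 4 electron-density regions.
C5 carries 3 σ bonds, plus one π bond, giving a steric number of 3, so it is sp2.
C6: 3 σ bonds, plus one π bond — 3 electron domains, sp2.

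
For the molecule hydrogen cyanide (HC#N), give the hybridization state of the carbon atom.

The carbon atom (2 σ bonds, plus two π bonds) has steric number 2: sp.

sp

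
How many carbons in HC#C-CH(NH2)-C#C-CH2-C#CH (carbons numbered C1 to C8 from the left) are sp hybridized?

C1: sp ✓
C2: sp ✓
C3: sp3
C4: sp ✓
C5: sp ✓
C6: sp3
C7: sp ✓
C8: sp ✓
C1, C2, C4, C5, C7, C8 → 6 sp carbons.

6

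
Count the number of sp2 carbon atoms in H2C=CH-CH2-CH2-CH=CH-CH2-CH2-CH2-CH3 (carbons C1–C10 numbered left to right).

4

C1: sp2 ✓
C2: sp2 ✓
C3: sp3
C4: sp3
C5: sp2 ✓
C6: sp2 ✓
C7: sp3
C8: sp3
C9: sp3
C10: sp3
C1, C2, C5, C6 → 4 sp2 carbons.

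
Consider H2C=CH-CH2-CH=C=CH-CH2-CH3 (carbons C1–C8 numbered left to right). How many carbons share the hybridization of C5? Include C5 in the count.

1

C5 is sp (two π bonds).
C1: sp2
C2: sp2
C3: sp3
C4: sp2
C5: sp ✓
C6: sp2
C7: sp3
C8: sp3
1 carbon is sp.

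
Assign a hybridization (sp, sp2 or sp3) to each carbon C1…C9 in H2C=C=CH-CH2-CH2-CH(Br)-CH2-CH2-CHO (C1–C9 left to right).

C1: 3 σ bonds, plus one π bond — 3 electron domains, sp2.
C2 (2 σ bonds, plus two π bonds) has steric number 2: sp.
C3: 3 σ bonds, plus one π bond; 3 regions of electron density → sp2.
C4 — 4 σ bonds. Steric number 4, so sp3.
C5 is sp3: 4 σ bonds, 4 electron-density regions.
C6: 4 σ bonds; 4 regions of electron density → sp3.
C7 — 4 σ bonds. Steric number 4, so sp3.
C8 is sp3: 4 σ bonds, 4 electron-density regions.
C9: 3 σ bonds, plus one π bond; 3 regions of electron density → sp2.

C1 sp2, C2 sp, C3 sp2, C4 sp3, C5 sp3, C6 sp3, C7 sp3, C8 sp3, C9 sp2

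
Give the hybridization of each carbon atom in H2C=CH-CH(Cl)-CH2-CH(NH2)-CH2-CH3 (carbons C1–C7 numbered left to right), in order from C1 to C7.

C1 sp2, C2 sp2, C3 sp3, C4 sp3, C5 sp3, C6 sp3, C7 sp3

C1 carries 3 σ bonds, plus one π bond, giving a steric number of 3, so it is sp2.
C2: 3 σ bonds, plus one π bond — 3 electron domains, sp2.
C3 (4 σ bonds) has steric number 4: sp3.
C4 is sp3: 4 σ bonds, 4 electron-density regions.
C5 is sp3: 4 σ bonds, 4 electron-density regions.
C6 has 4 σ bonds: steric number 4 → sp3.
C7 (4 σ bonds) has steric number 4: sp3.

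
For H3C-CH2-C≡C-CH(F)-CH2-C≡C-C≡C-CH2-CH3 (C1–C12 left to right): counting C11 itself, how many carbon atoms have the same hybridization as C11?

6

C11 is sp3 (only σ bonds).
C1: sp3 ✓
C2: sp3 ✓
C3: sp
C4: sp
C5: sp3 ✓
C6: sp3 ✓
C7: sp
C8: sp
C9: sp
C10: sp
C11: sp3 ✓
C12: sp3 ✓
6 carbons are sp3.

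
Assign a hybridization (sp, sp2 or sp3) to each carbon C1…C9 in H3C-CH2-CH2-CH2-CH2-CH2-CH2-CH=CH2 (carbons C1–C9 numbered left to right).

C1 sp3, C2 sp3, C3 sp3, C4 sp3, C5 sp3, C6 sp3, C7 sp3, C8 sp2, C9 sp2

C1: 4 σ bonds — 4 electron domains, sp3.
C2 carries 4 σ bonds, giving a steric number of 4, so it is sp3.
C3: 4 σ bonds — 4 electron domains, sp3.
C4 carries 4 σ bonds, giving a steric number of 4, so it is sp3.
C5 has 4 σ bonds: steric number 4 → sp3.
C6 has 4 σ bonds: steric number 4 → sp3.
C7: 4 σ bonds; 4 regions of electron density → sp3.
C8 (3 σ bonds, plus one π bond) has steric number 3: sp2.
C9: 3 σ bonds, plus one π bond; 3 regions of electron density → sp2.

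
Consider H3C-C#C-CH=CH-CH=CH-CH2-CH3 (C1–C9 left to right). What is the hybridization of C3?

sp

C3 (2 σ bonds, plus two π bonds) has steric number 2: sp.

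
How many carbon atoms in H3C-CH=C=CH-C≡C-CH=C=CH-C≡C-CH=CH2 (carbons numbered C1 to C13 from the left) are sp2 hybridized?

C1: sp3
C2: sp2 ✓
C3: sp
C4: sp2 ✓
C5: sp
C6: sp
C7: sp2 ✓
C8: sp
C9: sp2 ✓
C10: sp
C11: sp
C12: sp2 ✓
C13: sp2 ✓
C2, C4, C7, C9, C12, C13 → 6 sp2 carbons.

6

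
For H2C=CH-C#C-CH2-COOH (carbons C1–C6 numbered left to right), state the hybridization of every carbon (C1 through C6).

C1 — 3 σ bonds, plus one π bond. Steric number 3, so sp2.
C2 — 3 σ bonds, plus one π bond. Steric number 3, so sp2.
C3 carries 2 σ bonds, plus two π bonds, giving a steric number of 2, so it is sp.
C4 is sp: 2 σ bonds, plus two π bonds, 2 electron-density regions.
C5 — 4 σ bonds. Steric number 4, so sp3.
C6 is sp2: 3 σ bonds, plus one π bond, 3 electron-density regions.

C1 sp2, C2 sp2, C3 sp, C4 sp, C5 sp3, C6 sp2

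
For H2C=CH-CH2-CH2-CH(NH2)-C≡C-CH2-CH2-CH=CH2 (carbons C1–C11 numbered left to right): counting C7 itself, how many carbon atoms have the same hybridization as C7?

2

C7 is sp (two π bonds).
C1: sp2
C2: sp2
C3: sp3
C4: sp3
C5: sp3
C6: sp ✓
C7: sp ✓
C8: sp3
C9: sp3
C10: sp2
C11: sp2
2 carbons are sp.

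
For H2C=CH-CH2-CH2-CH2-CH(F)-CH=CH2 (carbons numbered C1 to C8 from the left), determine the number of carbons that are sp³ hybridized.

4

C1: sp2
C2: sp2
C3: sp3 ✓
C4: sp3 ✓
C5: sp3 ✓
C6: sp3 ✓
C7: sp2
C8: sp2
C3, C4, C5, C6 → 4 sp3 carbons.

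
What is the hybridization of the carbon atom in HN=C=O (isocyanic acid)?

sp

The carbon atom carries 2 σ bonds, plus two π bonds, giving a steric number of 2, so it is sp.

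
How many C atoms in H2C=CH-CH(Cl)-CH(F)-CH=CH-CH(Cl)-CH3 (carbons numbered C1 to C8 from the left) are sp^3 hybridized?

C1: sp2
C2: sp2
C3: sp3 ✓
C4: sp3 ✓
C5: sp2
C6: sp2
C7: sp3 ✓
C8: sp3 ✓
C3, C4, C7, C8 → 4 sp3 carbons.

4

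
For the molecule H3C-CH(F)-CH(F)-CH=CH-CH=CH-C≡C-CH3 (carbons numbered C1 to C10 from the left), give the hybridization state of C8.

sp

C8 (2 σ bonds, plus two π bonds) has steric number 2: sp.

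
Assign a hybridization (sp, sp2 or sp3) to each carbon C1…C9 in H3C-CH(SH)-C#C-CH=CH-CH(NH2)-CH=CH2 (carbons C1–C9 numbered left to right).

C1 sp3, C2 sp3, C3 sp, C4 sp, C5 sp2, C6 sp2, C7 sp3, C8 sp2, C9 sp2

C1 (4 σ bonds) has steric number 4: sp3.
C2 (4 σ bonds) has steric number 4: sp3.
C3 carries 2 σ bonds, plus two π bonds, giving a steric number of 2, so it is sp.
C4: 2 σ bonds, plus two π bonds; 2 regions of electron density → sp.
C5 has 3 σ bonds, plus one π bond: steric number 3 → sp2.
C6 is sp2: 3 σ bonds, plus one π bond, 3 electron-density regions.
C7 (4 σ bonds) has steric number 4: sp3.
C8: 3 σ bonds, plus one π bond — 3 electron domains, sp2.
C9 is sp2: 3 σ bonds, plus one π bond, 3 electron-density regions.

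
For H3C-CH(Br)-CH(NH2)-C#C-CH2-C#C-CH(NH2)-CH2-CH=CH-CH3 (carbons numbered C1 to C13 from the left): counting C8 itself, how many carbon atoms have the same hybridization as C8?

C8 is sp (two π bonds).
C1: sp3
C2: sp3
C3: sp3
C4: sp ✓
C5: sp ✓
C6: sp3
C7: sp ✓
C8: sp ✓
C9: sp3
C10: sp3
C11: sp2
C12: sp2
C13: sp3
4 carbons are sp.

4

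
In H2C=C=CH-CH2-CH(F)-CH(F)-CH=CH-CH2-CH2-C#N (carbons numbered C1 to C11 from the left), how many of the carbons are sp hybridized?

2

C1: sp2
C2: sp ✓
C3: sp2
C4: sp3
C5: sp3
C6: sp3
C7: sp2
C8: sp2
C9: sp3
C10: sp3
C11: sp ✓
C2, C11 → 2 sp carbons.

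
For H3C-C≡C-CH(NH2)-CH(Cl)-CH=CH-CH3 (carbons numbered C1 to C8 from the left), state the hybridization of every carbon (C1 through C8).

C1 sp3, C2 sp, C3 sp, C4 sp3, C5 sp3, C6 sp2, C7 sp2, C8 sp3

C1 is sp3: 4 σ bonds, 4 electron-density regions.
C2 (2 σ bonds, plus two π bonds) has steric number 2: sp.
C3 is sp: 2 σ bonds, plus two π bonds, 2 electron-density regions.
C4 — 4 σ bonds. Steric number 4, so sp3.
C5: 4 σ bonds — 4 electron domains, sp3.
C6 is sp2: 3 σ bonds, plus one π bond, 3 electron-density regions.
C7 has 3 σ bonds, plus one π bond: steric number 3 → sp2.
C8 carries 4 σ bonds, giving a steric number of 4, so it is sp3.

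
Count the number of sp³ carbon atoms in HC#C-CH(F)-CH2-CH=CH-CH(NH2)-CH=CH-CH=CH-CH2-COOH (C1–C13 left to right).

4

C1: sp
C2: sp
C3: sp3 ✓
C4: sp3 ✓
C5: sp2
C6: sp2
C7: sp3 ✓
C8: sp2
C9: sp2
C10: sp2
C11: sp2
C12: sp3 ✓
C13: sp2
C3, C4, C7, C12 → 4 sp3 carbons.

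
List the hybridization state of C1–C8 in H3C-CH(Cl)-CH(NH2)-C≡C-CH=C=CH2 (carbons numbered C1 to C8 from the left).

C1 sp3, C2 sp3, C3 sp3, C4 sp, C5 sp, C6 sp2, C7 sp, C8 sp2

C1 (4 σ bonds) has steric number 4: sp3.
C2 has 4 σ bonds: steric number 4 → sp3.
C3 is sp3: 4 σ bonds, 4 electron-density regions.
C4 has 2 σ bonds, plus two π bonds: steric number 2 → sp.
C5 (2 σ bonds, plus two π bonds) has steric number 2: sp.
C6 has 3 σ bonds, plus one π bond: steric number 3 → sp2.
C7 (2 σ bonds, plus two π bonds) has steric number 2: sp.
C8 carries 3 σ bonds, plus one π bond, giving a steric number of 3, so it is sp2.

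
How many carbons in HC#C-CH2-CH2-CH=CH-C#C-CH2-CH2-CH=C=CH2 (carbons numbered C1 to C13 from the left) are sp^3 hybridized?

4

C1: sp
C2: sp
C3: sp3 ✓
C4: sp3 ✓
C5: sp2
C6: sp2
C7: sp
C8: sp
C9: sp3 ✓
C10: sp3 ✓
C11: sp2
C12: sp
C13: sp2
C3, C4, C9, C10 → 4 sp3 carbons.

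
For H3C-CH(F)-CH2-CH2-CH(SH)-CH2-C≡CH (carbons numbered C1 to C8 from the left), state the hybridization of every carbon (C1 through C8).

C1 sp3, C2 sp3, C3 sp3, C4 sp3, C5 sp3, C6 sp3, C7 sp, C8 sp

C1 (4 σ bonds) has steric number 4: sp3.
C2: 4 σ bonds; 4 regions of electron density → sp3.
C3 carries 4 σ bonds, giving a steric number of 4, so it is sp3.
C4 has 4 σ bonds: steric number 4 → sp3.
C5 (4 σ bonds) has steric number 4: sp3.
C6 is sp3: 4 σ bonds, 4 electron-density regions.
C7: 2 σ bonds, plus two π bonds — 2 electron domains, sp.
C8 carries 2 σ bonds, plus two π bonds, giving a steric number of 2, so it is sp.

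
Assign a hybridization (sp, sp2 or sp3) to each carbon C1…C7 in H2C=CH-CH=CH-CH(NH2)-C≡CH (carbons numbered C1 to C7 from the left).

C1: 3 σ bonds, plus one π bond — 3 electron domains, sp2.
C2 — 3 σ bonds, plus one π bond. Steric number 3, so sp2.
C3 has 3 σ bonds, plus one π bond: steric number 3 → sp2.
C4 — 3 σ bonds, plus one π bond. Steric number 3, so sp2.
C5 — 4 σ bonds. Steric number 4, so sp3.
C6: 2 σ bonds, plus two π bonds; 2 regions of electron density → sp.
C7 is sp: 2 σ bonds, plus two π bonds, 2 electron-density regions.

C1 sp2, C2 sp2, C3 sp2, C4 sp2, C5 sp3, C6 sp, C7 sp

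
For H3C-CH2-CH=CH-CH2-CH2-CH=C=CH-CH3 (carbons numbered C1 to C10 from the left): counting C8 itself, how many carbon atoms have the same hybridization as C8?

C8 is sp (two π bonds).
C1: sp3
C2: sp3
C3: sp2
C4: sp2
C5: sp3
C6: sp3
C7: sp2
C8: sp ✓
C9: sp2
C10: sp3
1 carbon is sp.

1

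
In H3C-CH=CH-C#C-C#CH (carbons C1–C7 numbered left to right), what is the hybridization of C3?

C3 has 3 σ bonds, plus one π bond: steric number 3 → sp2.

sp2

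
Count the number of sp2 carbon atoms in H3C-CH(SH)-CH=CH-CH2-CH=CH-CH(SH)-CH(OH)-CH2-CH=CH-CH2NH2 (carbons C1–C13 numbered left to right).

C1: sp3
C2: sp3
C3: sp2 ✓
C4: sp2 ✓
C5: sp3
C6: sp2 ✓
C7: sp2 ✓
C8: sp3
C9: sp3
C10: sp3
C11: sp2 ✓
C12: sp2 ✓
C13: sp3
C3, C4, C6, C7, C11, C12 → 6 sp2 carbons.

6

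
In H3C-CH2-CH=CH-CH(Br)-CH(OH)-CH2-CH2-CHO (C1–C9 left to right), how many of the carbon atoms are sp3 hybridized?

6

C1: sp3 ✓
C2: sp3 ✓
C3: sp2
C4: sp2
C5: sp3 ✓
C6: sp3 ✓
C7: sp3 ✓
C8: sp3 ✓
C9: sp2
C1, C2, C5, C6, C7, C8 → 6 sp3 carbons.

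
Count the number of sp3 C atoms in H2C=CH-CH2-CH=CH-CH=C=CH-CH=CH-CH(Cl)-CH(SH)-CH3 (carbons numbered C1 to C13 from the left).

C1: sp2
C2: sp2
C3: sp3 ✓
C4: sp2
C5: sp2
C6: sp2
C7: sp
C8: sp2
C9: sp2
C10: sp2
C11: sp3 ✓
C12: sp3 ✓
C13: sp3 ✓
C3, C11, C12, C13 → 4 sp3 carbons.

4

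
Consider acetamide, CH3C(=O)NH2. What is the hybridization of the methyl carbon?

The methyl carbon — 4 σ bonds. Steric number 4, so sp3.

sp3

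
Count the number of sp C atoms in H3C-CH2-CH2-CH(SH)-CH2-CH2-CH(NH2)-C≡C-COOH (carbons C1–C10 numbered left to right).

C1: sp3
C2: sp3
C3: sp3
C4: sp3
C5: sp3
C6: sp3
C7: sp3
C8: sp ✓
C9: sp ✓
C10: sp2
C8, C9 → 2 sp carbons.

2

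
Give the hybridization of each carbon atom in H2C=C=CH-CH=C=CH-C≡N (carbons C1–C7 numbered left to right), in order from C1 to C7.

C1: 3 σ bonds, plus one π bond; 3 regions of electron density → sp2.
C2: 2 σ bonds, plus two π bonds — 2 electron domains, sp.
C3 is sp2: 3 σ bonds, plus one π bond, 3 electron-density regions.
C4 carries 3 σ bonds, plus one π bond, giving a steric number of 3, so it is sp2.
C5: 2 σ bonds, plus two π bonds — 2 electron domains, sp.
C6 is sp2: 3 σ bonds, plus one π bond, 3 electron-density regions.
C7 has 2 σ bonds, plus two π bonds: steric number 2 → sp.

C1 sp2, C2 sp, C3 sp2, C4 sp2, C5 sp, C6 sp2, C7 sp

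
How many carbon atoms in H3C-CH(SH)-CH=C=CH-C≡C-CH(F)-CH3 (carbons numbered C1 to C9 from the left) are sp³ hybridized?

4

C1: sp3 ✓
C2: sp3 ✓
C3: sp2
C4: sp
C5: sp2
C6: sp
C7: sp
C8: sp3 ✓
C9: sp3 ✓
C1, C2, C8, C9 → 4 sp3 carbons.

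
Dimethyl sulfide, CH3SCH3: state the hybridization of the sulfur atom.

The sulfur atom is sp3: 2 σ bonds and 2 lone pairs, 4 electron-density regions.

sp^3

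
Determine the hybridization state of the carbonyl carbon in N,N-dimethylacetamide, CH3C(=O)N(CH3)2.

The carbonyl carbon — 3 σ bonds, plus one π bond. Steric number 3, so sp2.

sp^2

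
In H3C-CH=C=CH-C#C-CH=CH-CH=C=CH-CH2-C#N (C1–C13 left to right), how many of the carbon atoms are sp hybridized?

C1: sp3
C2: sp2
C3: sp ✓
C4: sp2
C5: sp ✓
C6: sp ✓
C7: sp2
C8: sp2
C9: sp2
C10: sp ✓
C11: sp2
C12: sp3
C13: sp ✓
C3, C5, C6, C10, C13 → 5 sp carbons.

5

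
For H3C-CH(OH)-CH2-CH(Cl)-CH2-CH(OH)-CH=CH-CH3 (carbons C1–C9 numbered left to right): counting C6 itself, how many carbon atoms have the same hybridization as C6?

C6 is sp3 (only σ bonds).
C1: sp3 ✓
C2: sp3 ✓
C3: sp3 ✓
C4: sp3 ✓
C5: sp3 ✓
C6: sp3 ✓
C7: sp2
C8: sp2
C9: sp3 ✓
7 carbons are sp3.

7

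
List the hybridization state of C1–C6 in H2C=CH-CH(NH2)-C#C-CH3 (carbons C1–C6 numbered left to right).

C1 sp2, C2 sp2, C3 sp3, C4 sp, C5 sp, C6 sp3

C1: 3 σ bonds, plus one π bond — 3 electron domains, sp2.
C2 carries 3 σ bonds, plus one π bond, giving a steric number of 3, so it is sp2.
C3: 4 σ bonds; 4 regions of electron density → sp3.
C4 (2 σ bonds, plus two π bonds) has steric number 2: sp.
C5: 2 σ bonds, plus two π bonds — 2 electron domains, sp.
C6: 4 σ bonds; 4 regions of electron density → sp3.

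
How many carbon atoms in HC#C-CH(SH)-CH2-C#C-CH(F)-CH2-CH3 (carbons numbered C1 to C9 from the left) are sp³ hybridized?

5

C1: sp
C2: sp
C3: sp3 ✓
C4: sp3 ✓
C5: sp
C6: sp
C7: sp3 ✓
C8: sp3 ✓
C9: sp3 ✓
C3, C4, C7, C8, C9 → 5 sp3 carbons.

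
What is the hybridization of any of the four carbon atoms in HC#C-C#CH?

sp

Every carbon is part of a C≡C triple bond: two σ regions → sp.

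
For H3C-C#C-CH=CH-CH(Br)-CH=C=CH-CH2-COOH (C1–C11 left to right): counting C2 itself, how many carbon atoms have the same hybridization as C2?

C2 is sp (two π bonds).
C1: sp3
C2: sp ✓
C3: sp ✓
C4: sp2
C5: sp2
C6: sp3
C7: sp2
C8: sp ✓
C9: sp2
C10: sp3
C11: sp2
3 carbons are sp.

3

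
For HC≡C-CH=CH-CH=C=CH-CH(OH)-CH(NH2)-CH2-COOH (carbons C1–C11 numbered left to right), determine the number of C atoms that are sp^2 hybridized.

5

C1: sp
C2: sp
C3: sp2 ✓
C4: sp2 ✓
C5: sp2 ✓
C6: sp
C7: sp2 ✓
C8: sp3
C9: sp3
C10: sp3
C11: sp2 ✓
C3, C4, C5, C7, C11 → 5 sp2 carbons.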